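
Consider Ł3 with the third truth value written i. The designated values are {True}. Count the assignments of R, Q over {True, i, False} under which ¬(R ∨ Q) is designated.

Designated under: (R=False, Q=False).

1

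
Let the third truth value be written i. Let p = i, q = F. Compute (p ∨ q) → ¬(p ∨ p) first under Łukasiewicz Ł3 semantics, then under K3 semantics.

T; i

In Łukasiewicz Ł3: p ∨ q = i ∨ F = i
p ∨ p = i ∨ i = i
¬(p ∨ p) = ¬i = i
(p ∨ q) → ¬(p ∨ p) = i → i = T  [min(1, 1−½+½)]
In K3: p ∨ q = i ∨ F = i
p ∨ p = i ∨ i = i
¬(p ∨ p) = ¬i = i
(p ∨ q) → ¬(p ∨ p) = i → i = i  [¬i ∨ i]
They differ because Łukasiewicz Ł3 and K3 treat i differently under implication.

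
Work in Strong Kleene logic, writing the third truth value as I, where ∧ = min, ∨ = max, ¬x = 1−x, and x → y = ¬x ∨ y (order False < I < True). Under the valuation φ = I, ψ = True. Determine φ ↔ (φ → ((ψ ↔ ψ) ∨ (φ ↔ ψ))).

ψ ↔ ψ = True ↔ True = True
φ ↔ ψ = I ↔ True = I
(ψ ↔ ψ) ∨ (φ ↔ ψ) = True ∨ I = True
φ → ((ψ ↔ ψ) ∨ (φ ↔ ψ)) = I → True = True  [¬I ∨ True]
φ ↔ (φ → ((ψ ↔ ψ) ∨ (φ ↔ ψ))) = I ↔ True = I

I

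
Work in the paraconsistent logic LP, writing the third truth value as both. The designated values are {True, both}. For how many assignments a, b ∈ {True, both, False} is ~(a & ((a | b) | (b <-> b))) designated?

Of the 9 assignments, 6 give a value in {True, both}.

6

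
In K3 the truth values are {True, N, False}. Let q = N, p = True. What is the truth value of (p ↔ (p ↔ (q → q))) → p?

True

q → q = N → N = N  [¬N ∨ N]
p ↔ (q → q) = True ↔ N = N
p ↔ (p ↔ (q → q)) = True ↔ N = N
(p ↔ (p ↔ (q → q))) → p = N → True = True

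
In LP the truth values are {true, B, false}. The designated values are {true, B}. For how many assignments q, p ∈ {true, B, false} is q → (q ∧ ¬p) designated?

8

Of the 9 assignments, 8 give a value in {true, B}.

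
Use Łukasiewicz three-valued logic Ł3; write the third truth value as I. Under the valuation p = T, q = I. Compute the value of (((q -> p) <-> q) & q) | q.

q -> p = I -> T = T  [min(1, 1−½+1)]
(q -> p) <-> q = T <-> I = I
((q -> p) <-> q) & q = I & I = I
(((q -> p) <-> q) & q) | q = I | I = I

I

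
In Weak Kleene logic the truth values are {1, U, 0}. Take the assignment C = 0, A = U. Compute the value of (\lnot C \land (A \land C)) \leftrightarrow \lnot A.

\lnot C = \lnot 0 = 1
A \land C = U \land 0 = U
\lnot C \land (A \land C) = 1 \land U = U
\lnot A = \lnot U = U
(\lnot C \land (A \land C)) \leftrightarrow \lnot A = U \leftrightarrow U = U

U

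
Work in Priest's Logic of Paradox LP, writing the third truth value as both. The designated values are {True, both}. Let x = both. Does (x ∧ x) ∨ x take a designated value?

Yes

x ∧ x = both ∧ both = both
(x ∧ x) ∨ x = both ∨ both = both
both ∈ {True, both}.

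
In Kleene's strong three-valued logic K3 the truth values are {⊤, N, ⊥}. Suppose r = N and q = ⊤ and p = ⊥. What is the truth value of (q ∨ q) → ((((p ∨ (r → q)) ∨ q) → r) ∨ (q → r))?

q ∨ q = ⊤ ∨ ⊤ = ⊤
r → q = N → ⊤ = ⊤  [¬N ∨ ⊤]
p ∨ (r → q) = ⊥ ∨ ⊤ = ⊤
(p ∨ (r → q)) ∨ q = ⊤ ∨ ⊤ = ⊤
((p ∨ (r → q)) ∨ q) → r = ⊤ → N = N
q → r = ⊤ → N = N
(((p ∨ (r → q)) ∨ q) → r) ∨ (q → r) = N ∨ N = N
(q ∨ q) → ((((p ∨ (r → q)) ∨ q) → r) ∨ (q → r)) = ⊤ → N = N

N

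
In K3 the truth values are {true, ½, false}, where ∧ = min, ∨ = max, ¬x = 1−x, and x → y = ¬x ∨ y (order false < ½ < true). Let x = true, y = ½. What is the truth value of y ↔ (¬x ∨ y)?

¬x = ¬true = false
¬x ∨ y = false ∨ ½ = ½
y ↔ (¬x ∨ y) = ½ ↔ ½ = ½

½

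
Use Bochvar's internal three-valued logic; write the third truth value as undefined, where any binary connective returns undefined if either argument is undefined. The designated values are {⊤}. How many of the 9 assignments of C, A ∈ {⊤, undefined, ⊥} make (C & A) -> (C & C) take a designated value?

4

Designated under: (C=⊤, A=⊤); (C=⊤, A=⊥); (C=⊥, A=⊤); (C=⊥, A=⊥).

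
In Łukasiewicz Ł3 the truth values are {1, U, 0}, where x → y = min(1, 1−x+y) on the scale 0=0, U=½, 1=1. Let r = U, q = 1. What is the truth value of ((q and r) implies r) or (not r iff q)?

1

q and r = 1 and U = U
(q and r) implies r = U implies U = 1
not r = not U = U
not r iff q = U iff 1 = U
((q and r) implies r) or (not r iff q) = 1 or U = 1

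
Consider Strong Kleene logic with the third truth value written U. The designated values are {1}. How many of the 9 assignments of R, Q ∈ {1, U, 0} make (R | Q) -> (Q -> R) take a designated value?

Of the 9 assignments, 5 give a value in {1}.

5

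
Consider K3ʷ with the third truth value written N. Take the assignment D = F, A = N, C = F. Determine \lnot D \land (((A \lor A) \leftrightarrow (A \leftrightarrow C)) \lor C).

N

\lnot D = \lnot F = T
A \lor A = N \lor N = N
A \leftrightarrow C = N \leftrightarrow F = N
(A \lor A) \leftrightarrow (A \leftrightarrow C) = N \leftrightarrow N = N
((A \lor A) \leftrightarrow (A \leftrightarrow C)) \lor C = N \lor F = N
\lnot D \land (((A \lor A) \leftrightarrow (A \leftrightarrow C)) \lor C) = T \land N = N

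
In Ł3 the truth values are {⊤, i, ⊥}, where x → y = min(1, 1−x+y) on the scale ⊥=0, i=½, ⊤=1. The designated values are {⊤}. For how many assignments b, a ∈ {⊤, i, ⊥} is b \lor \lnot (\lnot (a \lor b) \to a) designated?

Designated under: (b=⊤, a=⊤); (b=⊤, a=i); (b=⊤, a=⊥); (b=⊥, a=⊥).

4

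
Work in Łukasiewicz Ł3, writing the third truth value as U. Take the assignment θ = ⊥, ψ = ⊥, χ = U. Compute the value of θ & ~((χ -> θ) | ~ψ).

χ -> θ = U -> ⊥ = U  [min(1, 1−½+0)]
~ψ = ~⊥ = ⊤
(χ -> θ) | ~ψ = U | ⊤ = ⊤
~((χ -> θ) | ~ψ) = ~⊤ = ⊥
θ & ~((χ -> θ) | ~ψ) = ⊥ & ⊥ = ⊥

⊥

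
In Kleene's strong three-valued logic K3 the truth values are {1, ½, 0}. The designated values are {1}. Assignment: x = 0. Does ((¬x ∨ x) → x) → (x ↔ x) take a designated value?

Yes

¬x = ¬0 = 1
¬x ∨ x = 1 ∨ 0 = 1
(¬x ∨ x) → x = 1 → 0 = 0
x ↔ x = 0 ↔ 0 = 1
((¬x ∨ x) → x) → (x ↔ x) = 0 → 1 = 1
1 ∈ {1}.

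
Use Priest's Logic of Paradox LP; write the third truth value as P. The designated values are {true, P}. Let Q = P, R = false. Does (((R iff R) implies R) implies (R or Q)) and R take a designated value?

R iff R = false iff false = true
(R iff R) implies R = true implies false = false
R or Q = false or P = P
((R iff R) implies R) implies (R or Q) = false implies P = true
(((R iff R) implies R) implies (R or Q)) and R = true and false = false
false ∉ {true, P}.

No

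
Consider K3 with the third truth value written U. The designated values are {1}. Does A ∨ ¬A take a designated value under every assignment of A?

No

Countermodel: A=U gives U, which is not designated.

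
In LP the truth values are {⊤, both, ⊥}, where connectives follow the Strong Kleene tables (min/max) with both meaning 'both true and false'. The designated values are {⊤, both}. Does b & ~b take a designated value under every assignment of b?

Countermodel: b=⊤ gives ⊥, which is not designated.

No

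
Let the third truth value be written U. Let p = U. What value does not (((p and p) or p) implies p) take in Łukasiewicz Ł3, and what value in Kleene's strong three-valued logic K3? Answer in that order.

F; U

In Łukasiewicz Ł3: p and p = U and U = U
(p and p) or p = U or U = U
((p and p) or p) implies p = U implies U = T
not (((p and p) or p) implies p) = not T = F
In Kleene's strong three-valued logic K3: p and p = U and U = U
(p and p) or p = U or U = U
((p and p) or p) implies p = U implies U = U
not (((p and p) or p) implies p) = not U = U
They differ because Łukasiewicz Ł3 and Kleene's strong three-valued logic K3 treat U differently under implication.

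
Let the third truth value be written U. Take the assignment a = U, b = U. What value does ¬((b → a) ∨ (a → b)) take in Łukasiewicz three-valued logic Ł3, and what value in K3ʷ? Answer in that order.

In Łukasiewicz three-valued logic Ł3: b → a = U → U = ⊤
a → b = U → U = ⊤
(b → a) ∨ (a → b) = ⊤ ∨ ⊤ = ⊤
¬((b → a) ∨ (a → b)) = ¬⊤ = ⊥
In K3ʷ: b → a = U → U = U
a → b = U → U = U
(b → a) ∨ (a → b) = U ∨ U = U
¬((b → a) ∨ (a → b)) = ¬U = U
They differ because Łukasiewicz three-valued logic Ł3 and K3ʷ treat U differently under the binary connectives.

⊥; U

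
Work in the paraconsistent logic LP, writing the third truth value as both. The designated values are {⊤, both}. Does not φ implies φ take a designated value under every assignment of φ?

Countermodel: φ=⊥ gives ⊥, which is not designated.

No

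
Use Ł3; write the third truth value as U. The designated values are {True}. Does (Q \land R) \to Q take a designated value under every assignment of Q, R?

Yes

Every assignment of Q, R over {True, U, False} gives a value in {True}.
In particular, with Q=U, R=U: (Q \land R) \to Q = True.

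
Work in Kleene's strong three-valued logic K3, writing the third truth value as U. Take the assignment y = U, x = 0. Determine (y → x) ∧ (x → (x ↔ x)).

y → x = U → 0 = U  [¬U ∨ 0]
x ↔ x = 0 ↔ 0 = 1
x → (x ↔ x) = 0 → 1 = 1
(y → x) ∧ (x → (x ↔ x)) = U ∧ 1 = U

U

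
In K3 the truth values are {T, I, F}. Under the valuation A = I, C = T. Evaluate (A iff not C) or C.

not C = not T = F
A iff not C = I iff F = I
(A iff not C) or C = I or T = T

T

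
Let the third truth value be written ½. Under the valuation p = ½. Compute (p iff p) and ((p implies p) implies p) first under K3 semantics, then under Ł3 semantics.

In K3: p iff p = ½ iff ½ = ½
p implies p = ½ implies ½ = ½  [not ½ or ½]
(p implies p) implies p = ½ implies ½ = ½
(p iff p) and ((p implies p) implies p) = ½ and ½ = ½
In Ł3: p iff p = ½ iff ½ = T  [1 − |½−½|]
p implies p = ½ implies ½ = T
(p implies p) implies p = T implies ½ = ½
(p iff p) and ((p implies p) implies p) = T and ½ = ½

½; ½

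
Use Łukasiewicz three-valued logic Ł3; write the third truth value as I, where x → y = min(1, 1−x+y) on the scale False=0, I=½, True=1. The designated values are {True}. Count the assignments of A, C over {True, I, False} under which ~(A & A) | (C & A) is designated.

Designated under: (A=True, C=True); (A=False, C=True); (A=False, C=I); (A=False, C=False).

4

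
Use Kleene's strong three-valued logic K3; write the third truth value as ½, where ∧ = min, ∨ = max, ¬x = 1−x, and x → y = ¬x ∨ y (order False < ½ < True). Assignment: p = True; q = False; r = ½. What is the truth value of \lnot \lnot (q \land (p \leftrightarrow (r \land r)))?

r \land r = ½ \land ½ = ½
p \leftrightarrow (r \land r) = True \leftrightarrow ½ = ½
q \land (p \leftrightarrow (r \land r)) = False \land ½ = False
\lnot (q \land (p \leftrightarrow (r \land r))) = \lnot False = True
\lnot \lnot (q \land (p \leftrightarrow (r \land r))) = \lnot True = False

False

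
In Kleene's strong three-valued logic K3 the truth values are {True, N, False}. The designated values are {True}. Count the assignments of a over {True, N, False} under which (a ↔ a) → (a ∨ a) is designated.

1

a=True: True ✓
a=N: N ·
a=False: False ·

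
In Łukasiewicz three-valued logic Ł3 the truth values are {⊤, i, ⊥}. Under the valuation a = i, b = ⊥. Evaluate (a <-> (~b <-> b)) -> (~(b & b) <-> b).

~b = ~⊥ = ⊤
~b <-> b = ⊤ <-> ⊥ = ⊥
a <-> (~b <-> b) = i <-> ⊥ = i  [1 − |½−0|]
b & b = ⊥ & ⊥ = ⊥
~(b & b) = ~⊥ = ⊤
~(b & b) <-> b = ⊤ <-> ⊥ = ⊥
(a <-> (~b <-> b)) -> (~(b & b) <-> b) = i -> ⊥ = i

i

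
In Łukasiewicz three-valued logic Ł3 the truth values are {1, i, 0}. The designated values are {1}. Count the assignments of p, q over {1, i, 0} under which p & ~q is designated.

1

Designated under: (p=1, q=0).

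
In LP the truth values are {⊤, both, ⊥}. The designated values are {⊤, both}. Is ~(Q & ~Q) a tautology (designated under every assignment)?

Yes

Every assignment of Q over {⊤, both, ⊥} gives a value in {⊤, both}.
In particular, with Q=both: ~(Q & ~Q) = both.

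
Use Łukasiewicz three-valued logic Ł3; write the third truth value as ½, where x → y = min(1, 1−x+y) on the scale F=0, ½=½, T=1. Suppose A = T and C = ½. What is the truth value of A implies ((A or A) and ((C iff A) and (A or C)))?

A or A = T or T = T
C iff A = ½ iff T = ½  [1 − |½−1|]
A or C = T or ½ = T
(C iff A) and (A or C) = ½ and T = ½
(A or A) and ((C iff A) and (A or C)) = T and ½ = ½
A implies ((A or A) and ((C iff A) and (A or C))) = T implies ½ = ½

½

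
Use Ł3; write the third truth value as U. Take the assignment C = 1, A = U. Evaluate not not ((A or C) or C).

1

A or C = U or 1 = 1
(A or C) or C = 1 or 1 = 1
not ((A or C) or C) = not 1 = 0
not not ((A or C) or C) = not 0 = 1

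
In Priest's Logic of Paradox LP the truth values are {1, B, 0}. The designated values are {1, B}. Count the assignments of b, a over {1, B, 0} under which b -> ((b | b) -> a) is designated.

Of the 9 assignments, 8 give a value in {1, B}.

8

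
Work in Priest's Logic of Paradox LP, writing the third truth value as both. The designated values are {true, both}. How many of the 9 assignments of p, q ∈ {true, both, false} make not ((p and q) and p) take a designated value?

8

Of the 9 assignments, 8 give a value in {true, both}.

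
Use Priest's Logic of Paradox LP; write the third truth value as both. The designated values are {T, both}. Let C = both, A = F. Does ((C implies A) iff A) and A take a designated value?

No

C implies A = both implies F = both  [not both or F]
(C implies A) iff A = both iff F = both
((C implies A) iff A) and A = both and F = F
F ∉ {T, both}.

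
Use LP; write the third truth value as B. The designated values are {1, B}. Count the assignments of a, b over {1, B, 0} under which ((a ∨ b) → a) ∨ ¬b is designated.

Of the 9 assignments, 8 give a value in {1, B}.

8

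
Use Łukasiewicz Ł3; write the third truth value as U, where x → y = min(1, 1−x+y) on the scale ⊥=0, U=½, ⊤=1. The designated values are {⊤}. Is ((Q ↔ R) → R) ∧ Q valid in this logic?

Countermodel: Q=U, R=⊤ gives U, which is not designated.

No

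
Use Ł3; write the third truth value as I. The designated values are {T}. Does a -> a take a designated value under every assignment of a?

Yes

Every assignment of a over {T, I, F} gives a value in {T}.
In particular, with a=I: a -> a = T.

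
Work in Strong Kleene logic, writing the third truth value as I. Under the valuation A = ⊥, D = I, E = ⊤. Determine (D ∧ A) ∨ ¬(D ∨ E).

D ∧ A = I ∧ ⊥ = ⊥
D ∨ E = I ∨ ⊤ = ⊤
¬(D ∨ E) = ¬⊤ = ⊥
(D ∧ A) ∨ ¬(D ∨ E) = ⊥ ∨ ⊥ = ⊥

⊥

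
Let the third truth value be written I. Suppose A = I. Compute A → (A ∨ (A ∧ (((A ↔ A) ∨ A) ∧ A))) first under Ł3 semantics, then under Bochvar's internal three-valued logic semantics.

⊤; I

In Ł3: A ↔ A = I ↔ I = ⊤  [1 − |½−½|]
(A ↔ A) ∨ A = ⊤ ∨ I = ⊤
((A ↔ A) ∨ A) ∧ A = ⊤ ∧ I = I
A ∧ (((A ↔ A) ∨ A) ∧ A) = I ∧ I = I
A ∨ (A ∧ (((A ↔ A) ∨ A) ∧ A)) = I ∨ I = I
A → (A ∨ (A ∧ (((A ↔ A) ∨ A) ∧ A))) = I → I = ⊤
In Bochvar's internal three-valued logic: A ↔ A = I ↔ I = I
(A ↔ A) ∨ A = I ∨ I = I
((A ↔ A) ∨ A) ∧ A = I ∧ I = I
A ∧ (((A ↔ A) ∨ A) ∧ A) = I ∧ I = I
A ∨ (A ∧ (((A ↔ A) ∨ A) ∧ A)) = I ∨ I = I
A → (A ∨ (A ∧ (((A ↔ A) ∨ A) ∧ A))) = I → I = I
They differ because Ł3 and Bochvar's internal three-valued logic treat I differently under the binary connectives.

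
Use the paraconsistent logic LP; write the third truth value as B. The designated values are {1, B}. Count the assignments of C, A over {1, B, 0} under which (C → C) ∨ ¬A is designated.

Of the 9 assignments, 9 give a value in {1, B}.

9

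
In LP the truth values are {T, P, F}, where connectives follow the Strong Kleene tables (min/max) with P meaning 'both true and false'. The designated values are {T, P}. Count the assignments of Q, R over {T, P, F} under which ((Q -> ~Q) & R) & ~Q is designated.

Designated under: (Q=P, R=T); (Q=P, R=P); (Q=F, R=T); (Q=F, R=P).

4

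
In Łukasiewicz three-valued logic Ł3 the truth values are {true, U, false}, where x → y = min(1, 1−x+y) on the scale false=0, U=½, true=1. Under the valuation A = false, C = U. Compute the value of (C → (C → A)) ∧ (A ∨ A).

false

C → A = U → false = U
C → (C → A) = U → U = true
A ∨ A = false ∨ false = false
(C → (C → A)) ∧ (A ∨ A) = true ∧ false = false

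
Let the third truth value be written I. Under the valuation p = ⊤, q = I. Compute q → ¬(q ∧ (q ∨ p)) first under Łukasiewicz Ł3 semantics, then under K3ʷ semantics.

In Łukasiewicz Ł3: q ∨ p = I ∨ ⊤ = ⊤
q ∧ (q ∨ p) = I ∧ ⊤ = I
¬(q ∧ (q ∨ p)) = ¬I = I
q → ¬(q ∧ (q ∨ p)) = I → I = ⊤  [min(1, 1−½+½)]
In K3ʷ: q ∨ p = I ∨ ⊤ = I
q ∧ (q ∨ p) = I ∧ I = I
¬(q ∧ (q ∨ p)) = ¬I = I
q → ¬(q ∧ (q ∨ p)) = I → I = I
They differ because Łukasiewicz Ł3 and K3ʷ treat I differently under the binary connectives.

⊤; I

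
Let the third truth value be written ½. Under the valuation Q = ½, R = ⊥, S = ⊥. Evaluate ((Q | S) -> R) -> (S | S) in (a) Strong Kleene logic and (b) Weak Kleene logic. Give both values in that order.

½; ½

In Strong Kleene logic: Q | S = ½ | ⊥ = ½
(Q | S) -> R = ½ -> ⊥ = ½
S | S = ⊥ | ⊥ = ⊥
((Q | S) -> R) -> (S | S) = ½ -> ⊥ = ½
In Weak Kleene logic: Q | S = ½ | ⊥ = ½
(Q | S) -> R = ½ -> ⊥ = ½  [any arg is the third value ⇒ result is the third value]
S | S = ⊥ | ⊥ = ⊥
((Q | S) -> R) -> (S | S) = ½ -> ⊥ = ½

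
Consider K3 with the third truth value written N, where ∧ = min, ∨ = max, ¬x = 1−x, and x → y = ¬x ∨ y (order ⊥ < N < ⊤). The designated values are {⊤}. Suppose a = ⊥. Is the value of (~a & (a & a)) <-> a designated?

~a = ~⊥ = ⊤
a & a = ⊥ & ⊥ = ⊥
~a & (a & a) = ⊤ & ⊥ = ⊥
(~a & (a & a)) <-> a = ⊥ <-> ⊥ = ⊤
⊤ ∈ {⊤}.

Yes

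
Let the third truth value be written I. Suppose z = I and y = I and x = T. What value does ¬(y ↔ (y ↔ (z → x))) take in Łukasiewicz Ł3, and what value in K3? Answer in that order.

F; I

In Łukasiewicz Ł3: z → x = I → T = T  [min(1, 1−½+1)]
y ↔ (z → x) = I ↔ T = I
y ↔ (y ↔ (z → x)) = I ↔ I = T
¬(y ↔ (y ↔ (z → x))) = ¬T = F
In K3: z → x = I → T = T  [¬I ∨ T]
y ↔ (z → x) = I ↔ T = I
y ↔ (y ↔ (z → x)) = I ↔ I = I
¬(y ↔ (y ↔ (z → x))) = ¬I = I
They differ because Łukasiewicz Ł3 and K3 treat I differently under implication.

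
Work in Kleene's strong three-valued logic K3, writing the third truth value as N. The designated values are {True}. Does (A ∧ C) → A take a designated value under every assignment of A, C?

No

Countermodel: A=N, C=True gives N, which is not designated.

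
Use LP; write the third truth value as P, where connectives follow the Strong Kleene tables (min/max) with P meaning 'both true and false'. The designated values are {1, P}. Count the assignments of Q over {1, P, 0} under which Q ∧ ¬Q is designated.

Q=1: 0 ·
Q=P: P ✓
Q=0: 0 ·

1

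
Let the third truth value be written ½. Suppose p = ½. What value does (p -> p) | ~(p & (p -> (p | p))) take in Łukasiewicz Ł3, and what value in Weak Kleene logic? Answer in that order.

In Łukasiewicz Ł3: p -> p = ½ -> ½ = 1  [min(1, 1−½+½)]
p | p = ½ | ½ = ½
p -> (p | p) = ½ -> ½ = 1
p & (p -> (p | p)) = ½ & 1 = ½
~(p & (p -> (p | p))) = ~½ = ½
(p -> p) | ~(p & (p -> (p | p))) = 1 | ½ = 1
In Weak Kleene logic: p -> p = ½ -> ½ = ½
p | p = ½ | ½ = ½
p -> (p | p) = ½ -> ½ = ½
p & (p -> (p | p)) = ½ & ½ = ½
~(p & (p -> (p | p))) = ~½ = ½
(p -> p) | ~(p & (p -> (p | p))) = ½ | ½ = ½
They differ because Łukasiewicz Ł3 and Weak Kleene logic treat ½ differently under the binary connectives.

1; ½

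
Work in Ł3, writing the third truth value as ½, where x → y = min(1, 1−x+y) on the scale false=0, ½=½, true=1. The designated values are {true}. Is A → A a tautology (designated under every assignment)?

Yes

Every assignment of A over {true, ½, false} gives a value in {true}.
In particular, with A=½: A → A = true.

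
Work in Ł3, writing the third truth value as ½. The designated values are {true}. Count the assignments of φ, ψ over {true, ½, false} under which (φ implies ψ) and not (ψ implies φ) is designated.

1

Designated under: (φ=false, ψ=true).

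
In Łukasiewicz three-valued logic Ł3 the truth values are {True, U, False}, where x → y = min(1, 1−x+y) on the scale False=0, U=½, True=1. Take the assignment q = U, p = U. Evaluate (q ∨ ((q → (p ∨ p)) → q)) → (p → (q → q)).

p ∨ p = U ∨ U = U
q → (p ∨ p) = U → U = True  [min(1, 1−½+½)]
(q → (p ∨ p)) → q = True → U = U
q ∨ ((q → (p ∨ p)) → q) = U ∨ U = U
q → q = U → U = True
p → (q → q) = U → True = True
(q ∨ ((q → (p ∨ p)) → q)) → (p → (q → q)) = U → True = True

True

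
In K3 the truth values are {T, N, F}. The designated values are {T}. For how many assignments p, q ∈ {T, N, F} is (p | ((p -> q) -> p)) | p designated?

3

Designated under: (p=T, q=T); (p=T, q=N); (p=T, q=F).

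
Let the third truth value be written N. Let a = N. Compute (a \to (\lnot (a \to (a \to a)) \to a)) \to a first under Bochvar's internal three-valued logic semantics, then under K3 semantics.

N; N

In Bochvar's internal three-valued logic: a \to a = N \to N = N  [any arg is the third value ⇒ result is the third value]
a \to (a \to a) = N \to N = N
\lnot (a \to (a \to a)) = \lnot N = N
\lnot (a \to (a \to a)) \to a = N \to N = N
a \to (\lnot (a \to (a \to a)) \to a) = N \to N = N
(a \to (\lnot (a \to (a \to a)) \to a)) \to a = N \to N = N
In K3: a \to a = N \to N = N
a \to (a \to a) = N \to N = N
\lnot (a \to (a \to a)) = \lnot N = N
\lnot (a \to (a \to a)) \to a = N \to N = N
a \to (\lnot (a \to (a \to a)) \to a) = N \to N = N
(a \to (\lnot (a \to (a \to a)) \to a)) \to a = N \to N = N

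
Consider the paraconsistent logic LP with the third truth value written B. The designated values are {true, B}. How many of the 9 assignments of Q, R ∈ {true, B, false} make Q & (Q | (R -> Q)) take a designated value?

6

Of the 9 assignments, 6 give a value in {true, B}.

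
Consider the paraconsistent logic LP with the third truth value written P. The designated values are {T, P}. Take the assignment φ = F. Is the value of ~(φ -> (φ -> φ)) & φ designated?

No

φ -> φ = F -> F = T
φ -> (φ -> φ) = F -> T = T
~(φ -> (φ -> φ)) = ~T = F
~(φ -> (φ -> φ)) & φ = F & F = F
F ∉ {T, P}.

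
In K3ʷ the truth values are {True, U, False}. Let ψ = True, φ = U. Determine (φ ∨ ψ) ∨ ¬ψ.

φ ∨ ψ = U ∨ True = U
¬ψ = ¬True = False
(φ ∨ ψ) ∨ ¬ψ = U ∨ False = U

U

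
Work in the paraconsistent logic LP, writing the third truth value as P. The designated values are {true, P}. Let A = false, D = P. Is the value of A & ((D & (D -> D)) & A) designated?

D -> D = P -> P = P  [~P | P]
D & (D -> D) = P & P = P
(D & (D -> D)) & A = P & false = false
A & ((D & (D -> D)) & A) = false & false = false
false ∉ {true, P}.

No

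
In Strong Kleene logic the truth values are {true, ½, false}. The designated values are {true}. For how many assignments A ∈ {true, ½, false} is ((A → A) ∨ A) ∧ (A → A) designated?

2

A=true: true ✓
A=½: ½ ·
A=false: true ✓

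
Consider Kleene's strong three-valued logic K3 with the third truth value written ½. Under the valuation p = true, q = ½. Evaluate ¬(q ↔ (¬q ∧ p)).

¬q = ¬½ = ½
¬q ∧ p = ½ ∧ true = ½
q ↔ (¬q ∧ p) = ½ ↔ ½ = ½
¬(q ↔ (¬q ∧ p)) = ¬½ = ½

½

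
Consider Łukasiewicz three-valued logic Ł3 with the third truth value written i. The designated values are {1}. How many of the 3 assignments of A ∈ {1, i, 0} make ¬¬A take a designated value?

A=1: 1 ✓
A=i: i ·
A=0: 0 ·

1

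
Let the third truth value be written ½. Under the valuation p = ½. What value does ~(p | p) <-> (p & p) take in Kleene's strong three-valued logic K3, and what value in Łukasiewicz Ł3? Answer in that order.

½; true

In Kleene's strong three-valued logic K3: p | p = ½ | ½ = ½
~(p | p) = ~½ = ½
p & p = ½ & ½ = ½
~(p | p) <-> (p & p) = ½ <-> ½ = ½
In Łukasiewicz Ł3: p | p = ½ | ½ = ½
~(p | p) = ~½ = ½
p & p = ½ & ½ = ½
~(p | p) <-> (p & p) = ½ <-> ½ = true
They differ because Kleene's strong three-valued logic K3 and Łukasiewicz Ł3 treat ½ differently under implication.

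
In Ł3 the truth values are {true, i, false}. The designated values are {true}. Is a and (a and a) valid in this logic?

No

Countermodel: a=i gives i, which is not designated.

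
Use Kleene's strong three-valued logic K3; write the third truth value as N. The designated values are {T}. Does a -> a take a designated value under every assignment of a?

No

Countermodel: a=N gives N, which is not designated.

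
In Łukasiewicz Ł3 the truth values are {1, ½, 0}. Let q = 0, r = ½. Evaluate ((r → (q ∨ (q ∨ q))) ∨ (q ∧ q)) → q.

½

q ∨ q = 0 ∨ 0 = 0
q ∨ (q ∨ q) = 0 ∨ 0 = 0
r → (q ∨ (q ∨ q)) = ½ → 0 = ½
q ∧ q = 0 ∧ 0 = 0
(r → (q ∨ (q ∨ q))) ∨ (q ∧ q) = ½ ∨ 0 = ½
((r → (q ∨ (q ∨ q))) ∨ (q ∧ q)) → q = ½ → 0 = ½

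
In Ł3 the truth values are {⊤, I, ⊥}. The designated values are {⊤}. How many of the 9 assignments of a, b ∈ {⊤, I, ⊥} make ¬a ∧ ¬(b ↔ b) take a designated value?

0

Of the 9 assignments, 0 give a value in {⊤}.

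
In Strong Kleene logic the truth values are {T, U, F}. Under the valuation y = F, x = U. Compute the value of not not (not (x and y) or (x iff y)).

x and y = U and F = F
not (x and y) = not F = T
x iff y = U iff F = U
not (x and y) or (x iff y) = T or U = T
not (not (x and y) or (x iff y)) = not T = F
not not (not (x and y) or (x iff y)) = not F = T

T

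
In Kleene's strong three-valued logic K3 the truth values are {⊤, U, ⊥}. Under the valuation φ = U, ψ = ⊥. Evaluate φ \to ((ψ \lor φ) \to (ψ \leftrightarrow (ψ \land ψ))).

ψ \lor φ = ⊥ \lor U = U
ψ \land ψ = ⊥ \land ⊥ = ⊥
ψ \leftrightarrow (ψ \land ψ) = ⊥ \leftrightarrow ⊥ = ⊤
(ψ \lor φ) \to (ψ \leftrightarrow (ψ \land ψ)) = U \to ⊤ = ⊤  [\lnot U \lor ⊤]
φ \to ((ψ \lor φ) \to (ψ \leftrightarrow (ψ \land ψ))) = U \to ⊤ = ⊤

⊤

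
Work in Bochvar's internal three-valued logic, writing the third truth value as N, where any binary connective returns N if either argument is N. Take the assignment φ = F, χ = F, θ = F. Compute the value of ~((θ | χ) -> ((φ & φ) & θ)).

F

θ | χ = F | F = F
φ & φ = F & F = F
(φ & φ) & θ = F & F = F
(θ | χ) -> ((φ & φ) & θ) = F -> F = T
~((θ | χ) -> ((φ & φ) & θ)) = ~T = F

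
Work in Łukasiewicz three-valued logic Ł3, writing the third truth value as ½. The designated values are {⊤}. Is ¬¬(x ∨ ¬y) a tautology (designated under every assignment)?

No

Countermodel: x=½, y=⊤ gives ½, which is not designated.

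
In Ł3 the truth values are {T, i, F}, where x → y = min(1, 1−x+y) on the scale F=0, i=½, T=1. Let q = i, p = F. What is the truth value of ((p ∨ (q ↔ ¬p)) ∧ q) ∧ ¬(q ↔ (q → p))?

F

¬p = ¬F = T
q ↔ ¬p = i ↔ T = i  [1 − |½−1|]
p ∨ (q ↔ ¬p) = F ∨ i = i
(p ∨ (q ↔ ¬p)) ∧ q = i ∧ i = i
q → p = i → F = i
q ↔ (q → p) = i ↔ i = T
¬(q ↔ (q → p)) = ¬T = F
((p ∨ (q ↔ ¬p)) ∧ q) ∧ ¬(q ↔ (q → p)) = i ∧ F = F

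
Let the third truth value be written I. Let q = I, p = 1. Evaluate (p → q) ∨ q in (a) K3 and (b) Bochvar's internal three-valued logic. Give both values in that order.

In K3: p → q = 1 → I = I
(p → q) ∨ q = I ∨ I = I
In Bochvar's internal three-valued logic: p → q = 1 → I = I  [any arg is the third value ⇒ result is the third value]
(p → q) ∨ q = I ∨ I = I

I; I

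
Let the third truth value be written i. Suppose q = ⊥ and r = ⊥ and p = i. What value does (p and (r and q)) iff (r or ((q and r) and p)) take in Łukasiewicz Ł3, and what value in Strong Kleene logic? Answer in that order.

In Łukasiewicz Ł3: r and q = ⊥ and ⊥ = ⊥
p and (r and q) = i and ⊥ = ⊥
q and r = ⊥ and ⊥ = ⊥
(q and r) and p = ⊥ and i = ⊥
r or ((q and r) and p) = ⊥ or ⊥ = ⊥
(p and (r and q)) iff (r or ((q and r) and p)) = ⊥ iff ⊥ = ⊤
In Strong Kleene logic: r and q = ⊥ and ⊥ = ⊥
p and (r and q) = i and ⊥ = ⊥
q and r = ⊥ and ⊥ = ⊥
(q and r) and p = ⊥ and i = ⊥
r or ((q and r) and p) = ⊥ or ⊥ = ⊥
(p and (r and q)) iff (r or ((q and r) and p)) = ⊥ iff ⊥ = ⊤

⊤; ⊤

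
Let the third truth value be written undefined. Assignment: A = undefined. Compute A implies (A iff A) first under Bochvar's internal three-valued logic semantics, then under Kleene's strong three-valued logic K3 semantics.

In Bochvar's internal three-valued logic: A iff A = undefined iff undefined = undefined
A implies (A iff A) = undefined implies undefined = undefined  [any arg is the third value ⇒ result is the third value]
In Kleene's strong three-valued logic K3: A iff A = undefined iff undefined = undefined
A implies (A iff A) = undefined implies undefined = undefined

undefined; undefined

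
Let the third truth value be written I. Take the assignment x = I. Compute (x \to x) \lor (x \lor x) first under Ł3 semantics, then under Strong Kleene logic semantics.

⊤; I

In Ł3: x \to x = I \to I = ⊤  [min(1, 1−½+½)]
x \lor x = I \lor I = I
(x \to x) \lor (x \lor x) = ⊤ \lor I = ⊤
In Strong Kleene logic: x \to x = I \to I = I
x \lor x = I \lor I = I
(x \to x) \lor (x \lor x) = I \lor I = I
They differ because Ł3 and Strong Kleene logic treat I differently under implication.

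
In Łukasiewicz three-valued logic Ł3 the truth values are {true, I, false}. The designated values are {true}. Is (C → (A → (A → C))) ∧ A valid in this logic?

Countermodel: C=true, A=I gives I, which is not designated.

No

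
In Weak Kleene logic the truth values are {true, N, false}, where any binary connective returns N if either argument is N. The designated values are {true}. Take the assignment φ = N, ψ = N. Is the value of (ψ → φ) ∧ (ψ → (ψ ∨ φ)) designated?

ψ → φ = N → N = N  [any arg is the third value ⇒ result is the third value]
ψ ∨ φ = N ∨ N = N
ψ → (ψ ∨ φ) = N → N = N
(ψ → φ) ∧ (ψ → (ψ ∨ φ)) = N ∧ N = N
N ∉ {true}.

No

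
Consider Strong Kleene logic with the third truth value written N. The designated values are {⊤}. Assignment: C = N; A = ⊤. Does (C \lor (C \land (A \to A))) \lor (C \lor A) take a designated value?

Yes

A \to A = ⊤ \to ⊤ = ⊤
C \land (A \to A) = N \land ⊤ = N
C \lor (C \land (A \to A)) = N \lor N = N
C \lor A = N \lor ⊤ = ⊤
(C \lor (C \land (A \to A))) \lor (C \lor A) = N \lor ⊤ = ⊤
⊤ ∈ {⊤}.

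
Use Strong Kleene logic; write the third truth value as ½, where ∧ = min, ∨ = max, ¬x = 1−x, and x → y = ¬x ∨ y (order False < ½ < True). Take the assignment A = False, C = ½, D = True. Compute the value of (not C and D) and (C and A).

False

not C = not ½ = ½
not C and D = ½ and True = ½
C and A = ½ and False = False
(not C and D) and (C and A) = ½ and False = False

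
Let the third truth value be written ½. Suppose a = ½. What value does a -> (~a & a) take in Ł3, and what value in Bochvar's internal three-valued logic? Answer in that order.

In Ł3: ~a = ~½ = ½
~a & a = ½ & ½ = ½
a -> (~a & a) = ½ -> ½ = true
In Bochvar's internal three-valued logic: ~a = ~½ = ½
~a & a = ½ & ½ = ½
a -> (~a & a) = ½ -> ½ = ½  [any arg is the third value ⇒ result is the third value]
They differ because Ł3 and Bochvar's internal three-valued logic treat ½ differently under the binary connectives.

true; ½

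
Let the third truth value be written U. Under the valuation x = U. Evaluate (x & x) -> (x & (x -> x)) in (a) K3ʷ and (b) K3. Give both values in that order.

U; U

In K3ʷ: x & x = U & U = U
x -> x = U -> U = U  [any arg is the third value ⇒ result is the third value]
x & (x -> x) = U & U = U
(x & x) -> (x & (x -> x)) = U -> U = U
In K3: x & x = U & U = U
x -> x = U -> U = U
x & (x -> x) = U & U = U
(x & x) -> (x & (x -> x)) = U -> U = U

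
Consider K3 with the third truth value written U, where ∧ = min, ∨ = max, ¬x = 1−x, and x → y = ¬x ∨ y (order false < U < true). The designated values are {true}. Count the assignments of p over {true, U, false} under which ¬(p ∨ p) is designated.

1

p=true: false ·
p=U: U ·
p=false: true ✓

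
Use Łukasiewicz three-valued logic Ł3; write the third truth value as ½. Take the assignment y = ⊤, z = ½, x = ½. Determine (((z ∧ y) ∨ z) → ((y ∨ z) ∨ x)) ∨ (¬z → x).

z ∧ y = ½ ∧ ⊤ = ½
(z ∧ y) ∨ z = ½ ∨ ½ = ½
y ∨ z = ⊤ ∨ ½ = ⊤
(y ∨ z) ∨ x = ⊤ ∨ ½ = ⊤
((z ∧ y) ∨ z) → ((y ∨ z) ∨ x) = ½ → ⊤ = ⊤  [min(1, 1−½+1)]
¬z = ¬½ = ½
¬z → x = ½ → ½ = ⊤
(((z ∧ y) ∨ z) → ((y ∨ z) ∨ x)) ∨ (¬z → x) = ⊤ ∨ ⊤ = ⊤

⊤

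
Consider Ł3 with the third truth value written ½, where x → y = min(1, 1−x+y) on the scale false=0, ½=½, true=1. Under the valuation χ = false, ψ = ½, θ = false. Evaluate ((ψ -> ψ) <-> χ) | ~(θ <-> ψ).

½

ψ -> ψ = ½ -> ½ = true
(ψ -> ψ) <-> χ = true <-> false = false
θ <-> ψ = false <-> ½ = ½
~(θ <-> ψ) = ~½ = ½
((ψ -> ψ) <-> χ) | ~(θ <-> ψ) = false | ½ = ½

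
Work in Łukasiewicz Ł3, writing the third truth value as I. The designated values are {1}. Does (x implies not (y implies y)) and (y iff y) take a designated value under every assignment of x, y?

No

Countermodel: x=1, y=1 gives 0, which is not designated.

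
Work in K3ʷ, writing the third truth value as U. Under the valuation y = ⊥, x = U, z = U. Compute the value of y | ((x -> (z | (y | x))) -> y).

U

y | x = ⊥ | U = U
z | (y | x) = U | U = U
x -> (z | (y | x)) = U -> U = U  [any arg is the third value ⇒ result is the third value]
(x -> (z | (y | x))) -> y = U -> ⊥ = U
y | ((x -> (z | (y | x))) -> y) = ⊥ | U = U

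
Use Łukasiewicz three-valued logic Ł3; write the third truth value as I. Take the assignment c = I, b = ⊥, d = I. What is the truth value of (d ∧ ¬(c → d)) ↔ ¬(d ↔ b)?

I

c → d = I → I = ⊤
¬(c → d) = ¬⊤ = ⊥
d ∧ ¬(c → d) = I ∧ ⊥ = ⊥
d ↔ b = I ↔ ⊥ = I
¬(d ↔ b) = ¬I = I
(d ∧ ¬(c → d)) ↔ ¬(d ↔ b) = ⊥ ↔ I = I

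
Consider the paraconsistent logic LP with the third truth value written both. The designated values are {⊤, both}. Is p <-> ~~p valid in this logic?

Yes

Every assignment of p over {⊤, both, ⊥} gives a value in {⊤, both}.
In particular, with p=both: p <-> ~~p = both.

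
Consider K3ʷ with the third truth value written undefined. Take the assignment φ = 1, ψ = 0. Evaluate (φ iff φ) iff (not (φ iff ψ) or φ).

φ iff φ = 1 iff 1 = 1
φ iff ψ = 1 iff 0 = 0
not (φ iff ψ) = not 0 = 1
not (φ iff ψ) or φ = 1 or 1 = 1
(φ iff φ) iff (not (φ iff ψ) or φ) = 1 iff 1 = 1

1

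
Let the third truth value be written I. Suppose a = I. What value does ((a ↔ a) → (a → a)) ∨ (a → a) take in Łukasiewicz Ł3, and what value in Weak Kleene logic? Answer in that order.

1; I

In Łukasiewicz Ł3: a ↔ a = I ↔ I = 1
a → a = I → I = 1
(a ↔ a) → (a → a) = 1 → 1 = 1
a → a = I → I = 1
((a ↔ a) → (a → a)) ∨ (a → a) = 1 ∨ 1 = 1
In Weak Kleene logic: a ↔ a = I ↔ I = I
a → a = I → I = I
(a ↔ a) → (a → a) = I → I = I
a → a = I → I = I
((a ↔ a) → (a → a)) ∨ (a → a) = I ∨ I = I
They differ because Łukasiewicz Ł3 and Weak Kleene logic treat I differently under the binary connectives.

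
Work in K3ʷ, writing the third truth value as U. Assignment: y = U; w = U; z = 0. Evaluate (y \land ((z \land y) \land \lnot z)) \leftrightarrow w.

U

z \land y = 0 \land U = U
\lnot z = \lnot 0 = 1
(z \land y) \land \lnot z = U \land 1 = U
y \land ((z \land y) \land \lnot z) = U \land U = U
(y \land ((z \land y) \land \lnot z)) \leftrightarrow w = U \leftrightarrow U = U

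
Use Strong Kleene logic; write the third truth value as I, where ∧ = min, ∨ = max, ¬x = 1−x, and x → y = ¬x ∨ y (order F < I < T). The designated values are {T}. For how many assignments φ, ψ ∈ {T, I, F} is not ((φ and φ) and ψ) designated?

5

Of the 9 assignments, 5 give a value in {T}.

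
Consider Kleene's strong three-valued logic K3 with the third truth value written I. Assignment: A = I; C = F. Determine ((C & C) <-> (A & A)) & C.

C & C = F & F = F
A & A = I & I = I
(C & C) <-> (A & A) = F <-> I = I
((C & C) <-> (A & A)) & C = I & F = F

F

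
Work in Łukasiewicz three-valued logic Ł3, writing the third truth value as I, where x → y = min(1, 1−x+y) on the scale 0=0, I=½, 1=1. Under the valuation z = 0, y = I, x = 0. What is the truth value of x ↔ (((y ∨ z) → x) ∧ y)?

I

y ∨ z = I ∨ 0 = I
(y ∨ z) → x = I → 0 = I
((y ∨ z) → x) ∧ y = I ∧ I = I
x ↔ (((y ∨ z) → x) ∧ y) = 0 ↔ I = I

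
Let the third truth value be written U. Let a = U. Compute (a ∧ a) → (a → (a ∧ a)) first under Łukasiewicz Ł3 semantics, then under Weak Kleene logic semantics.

true; U

In Łukasiewicz Ł3: a ∧ a = U ∧ U = U
a ∧ a = U ∧ U = U
a → (a ∧ a) = U → U = true
(a ∧ a) → (a → (a ∧ a)) = U → true = true
In Weak Kleene logic: a ∧ a = U ∧ U = U
a ∧ a = U ∧ U = U
a → (a ∧ a) = U → U = U  [any arg is the third value ⇒ result is the third value]
(a ∧ a) → (a → (a ∧ a)) = U → U = U
They differ because Łukasiewicz Ł3 and Weak Kleene logic treat U differently under the binary connectives.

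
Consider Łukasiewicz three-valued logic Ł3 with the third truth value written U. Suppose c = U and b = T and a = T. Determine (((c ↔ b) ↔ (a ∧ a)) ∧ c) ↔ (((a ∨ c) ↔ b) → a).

U

c ↔ b = U ↔ T = U  [1 − |½−1|]
a ∧ a = T ∧ T = T
(c ↔ b) ↔ (a ∧ a) = U ↔ T = U
((c ↔ b) ↔ (a ∧ a)) ∧ c = U ∧ U = U
a ∨ c = T ∨ U = T
(a ∨ c) ↔ b = T ↔ T = T
((a ∨ c) ↔ b) → a = T → T = T
(((c ↔ b) ↔ (a ∧ a)) ∧ c) ↔ (((a ∨ c) ↔ b) → a) = U ↔ T = U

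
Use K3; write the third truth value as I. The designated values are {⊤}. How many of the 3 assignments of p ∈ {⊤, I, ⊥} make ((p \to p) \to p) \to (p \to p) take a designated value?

p=⊤: ⊤ ✓
p=I: I ·
p=⊥: ⊤ ✓

2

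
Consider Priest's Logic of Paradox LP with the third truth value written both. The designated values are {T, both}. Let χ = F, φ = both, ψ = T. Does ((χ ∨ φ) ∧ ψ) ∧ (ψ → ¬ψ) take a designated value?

No

χ ∨ φ = F ∨ both = both
(χ ∨ φ) ∧ ψ = both ∧ T = both
¬ψ = ¬T = F
ψ → ¬ψ = T → F = F
((χ ∨ φ) ∧ ψ) ∧ (ψ → ¬ψ) = both ∧ F = F
F ∉ {T, both}.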